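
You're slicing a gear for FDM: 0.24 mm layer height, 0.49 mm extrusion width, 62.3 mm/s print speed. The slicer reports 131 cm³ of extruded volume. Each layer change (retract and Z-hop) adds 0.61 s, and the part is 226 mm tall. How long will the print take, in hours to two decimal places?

5.13 hours

Line area: 0.24 × 0.49 → 0.1176 mm².
Toolpath length = 131 cm³ / 0.1176 mm² = 131000 / 0.1176 = 1113945.6 mm.
Extrusion time = 1113945.6 / 62.3, so 17880.3 s.
Layers = ⌈226/0.24⌉ = 942.
Layer-change overhead: 942 × 0.61 → 574.62 s.
Total = 17880.3 + 574.62 = 18454.92 s = 5.13 hours.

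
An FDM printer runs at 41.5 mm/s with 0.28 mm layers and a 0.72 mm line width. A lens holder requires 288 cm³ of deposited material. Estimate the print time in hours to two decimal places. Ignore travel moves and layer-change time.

Line area = 0.28 × 0.72, so 0.2016 mm².
Path length: 288000 mm³ / 0.2016 mm² → 1428571.4 mm.
Print-move time = 1428571.4 / 41.5, so 34423.4 s.
In the requested units: 34423.4 s = 9.56 hours.

9.56 hours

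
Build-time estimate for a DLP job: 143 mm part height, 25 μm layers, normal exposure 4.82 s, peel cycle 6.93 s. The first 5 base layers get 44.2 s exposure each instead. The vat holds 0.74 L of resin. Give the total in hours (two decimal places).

Number of layers: 143 / 0.025 → 5720 (rounded up).
Burn-in layers = 5 × (44.2 + 6.93), so 255.65 s.
Normal layers = 5715 × (4.82 + 6.93) = 67151.25 s.
Sum: 255.65 + 67151.25 = 67406.9 s → 18.72 hours.

18.72 hours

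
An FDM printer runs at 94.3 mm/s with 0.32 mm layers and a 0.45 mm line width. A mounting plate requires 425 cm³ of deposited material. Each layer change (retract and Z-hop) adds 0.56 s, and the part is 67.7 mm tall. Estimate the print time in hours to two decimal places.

Bead cross-section = 0.32 × 0.45 = 0.144 mm².
Toolpath length = 425 cm³ / 0.144 mm² = 425000 / 0.144 = 2951388.9 mm.
Time extruding: 2951388.9 / 94.3 → 31297.9 s.
Layers = ⌈67.7/0.32⌉ = 212.
Non-print overhead = 212 × 0.56 = 118.72 s.
Altogether 31297.9 + 118.72 = 31416.62 s, i.e. 8.73 hours.

8.73 hours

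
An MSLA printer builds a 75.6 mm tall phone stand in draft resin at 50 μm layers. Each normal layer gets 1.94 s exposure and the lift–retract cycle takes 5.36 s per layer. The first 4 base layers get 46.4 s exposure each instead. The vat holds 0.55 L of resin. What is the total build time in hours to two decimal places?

Number of layers: 75.6 / 0.05 → 1512 (rounded up).
Base layers: 4 × (46.4 + 5.36) → 207.04 s.
Normal layers = 1508 × (1.94 + 5.36) = 11008.4 s.
Sum: 207.04 + 11008.4 = 11215.44 s → 3.12 hours.

3.12 hours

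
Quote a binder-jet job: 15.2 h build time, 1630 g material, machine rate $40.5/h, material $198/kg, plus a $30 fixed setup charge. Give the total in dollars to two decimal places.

$968.34

Time charge = 40.5 × 15.2 = $615.60.
Feedstock cost: 198 × 1630/1000 → $322.74.
Adding setup: 615.60 + 322.74 + 30 → $968.34.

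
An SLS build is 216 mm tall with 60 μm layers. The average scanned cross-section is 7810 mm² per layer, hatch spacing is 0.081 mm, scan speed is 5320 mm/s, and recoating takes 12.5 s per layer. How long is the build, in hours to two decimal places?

30.62 hours

Layer count = ceil(216 / 0.06) = 3600.
Per-layer scan distance = 7810 / 0.081 = 96419.8 mm.
Laser time per layer: 96419.8 / 5320 → 18.124 s.
Per-layer time = 18.124 + 12.5, so 30.624 s.
Build time = 3600 × 30.624 = 110246.4 s = 30.62 hours.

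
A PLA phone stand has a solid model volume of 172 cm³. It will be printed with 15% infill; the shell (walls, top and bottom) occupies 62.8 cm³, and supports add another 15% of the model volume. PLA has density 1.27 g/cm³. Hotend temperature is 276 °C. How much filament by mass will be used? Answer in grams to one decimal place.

133.3 g

Infill region: 172 − 62.8 → 109.2 cm³.
Infill deposited = 0.15 × 109.2, so 16.38 cm³.
Support = 0.15 × 172 = 25.8 cm³.
Total printed volume = 62.8 + 16.38 + 25.8 = 104.98 cm³.
Mass = 104.98 × 1.27 = 133.3246 g.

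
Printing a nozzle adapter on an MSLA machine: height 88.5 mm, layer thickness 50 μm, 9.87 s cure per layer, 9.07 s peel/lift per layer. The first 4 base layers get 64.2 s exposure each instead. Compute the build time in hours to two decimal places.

9.37 hours

Number of layers: 88.5 / 0.05 → 1770 (rounded up).
Base layers = 4 × (64.2 + 9.07) = 293.08 s.
Regular layers: 1766 × (9.87 + 9.07) → 33448.04 s.
Sum: 293.08 + 33448.04 = 33741.12 s → 9.37 hours.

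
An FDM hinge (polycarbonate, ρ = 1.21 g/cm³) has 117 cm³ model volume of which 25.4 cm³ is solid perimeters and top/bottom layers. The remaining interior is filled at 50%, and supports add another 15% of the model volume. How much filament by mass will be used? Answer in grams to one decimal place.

Volume inside the shell = 117 − 25.4 = 91.6 cm³.
Deposited infill = 0.50 × 91.6, so 45.8 cm³.
Support: 0.15 × 117 → 17.55 cm³.
Deposited volume = 25.4 + 45.8 + 17.55 = 88.75 cm³.
Mass = 88.75 × 1.21, so 107.3875 g.

107.4 g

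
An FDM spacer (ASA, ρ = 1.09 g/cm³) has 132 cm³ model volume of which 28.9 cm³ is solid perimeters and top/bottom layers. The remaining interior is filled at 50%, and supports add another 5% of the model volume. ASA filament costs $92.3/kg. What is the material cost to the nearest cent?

$8.76

Volume inside the shell = 132 − 28.9 = 103.1 cm³.
Infill deposited = 0.50 × 103.1, so 51.55 cm³.
Support: 0.05 × 132 → 6.6 cm³.
Deposited volume = 28.9 + 51.55 + 6.6, so 87.05 cm³.
Mass = 87.05 × 1.09 = 94.8845 g.
At $92.3/kg: 94.8845/1000 × 92.3 = $8.76.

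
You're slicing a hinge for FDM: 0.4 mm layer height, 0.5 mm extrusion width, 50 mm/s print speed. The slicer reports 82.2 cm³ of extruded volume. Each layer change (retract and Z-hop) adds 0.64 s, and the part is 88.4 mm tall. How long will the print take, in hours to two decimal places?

2.32 hours

Extrusion cross-section = 0.4 × 0.5, so 0.2 mm².
Path length: 82200 mm³ / 0.2 mm² → 411000 mm.
Extrusion time = 411000 / 50 = 8220 s.
Number of layers: 88.4 / 0.4 → 221 (rounded up).
Layer-change overhead = 221 × 0.64, so 141.44 s.
Total = 8220 + 141.44 = 8361.44 s = 2.32 hours.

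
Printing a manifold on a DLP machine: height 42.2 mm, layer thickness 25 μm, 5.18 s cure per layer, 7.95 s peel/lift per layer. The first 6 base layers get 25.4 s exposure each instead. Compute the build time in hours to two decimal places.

Layer count = ceil(42.2 / 0.025) = 1688.
Base layers = 6 × (25.4 + 7.95), so 200.1 s.
Remaining layers = 1682 × (5.18 + 7.95), so 22084.66 s.
Total = 200.1 + 22084.66 = 22284.76 s = 6.19 hours.

6.19 hours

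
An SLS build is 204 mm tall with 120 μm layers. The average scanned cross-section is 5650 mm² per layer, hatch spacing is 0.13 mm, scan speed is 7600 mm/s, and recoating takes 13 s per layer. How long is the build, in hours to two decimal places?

8.84 hours

Number of layers: 204 / 0.12 → 1700 (rounded up).
Hatch length per layer: 5650 / 0.13 → 43461.5 mm.
Laser time per layer = 43461.5 / 7600, so 5.7186 s.
Layer cycle = 5.7186 + 13 = 18.7186 s.
Build time = 1700 × 18.7186 = 31821.62 s = 8.84 hours.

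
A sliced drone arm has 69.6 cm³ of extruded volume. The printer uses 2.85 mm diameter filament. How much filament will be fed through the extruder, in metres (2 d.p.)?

10.91 m

Cross-section of 2.85 mm filament: π·(2.85/2)² = 6.3794 mm².
L = 69600 mm³ / 6.3794 mm² = 10910.12 mm, i.e. 10.91 m.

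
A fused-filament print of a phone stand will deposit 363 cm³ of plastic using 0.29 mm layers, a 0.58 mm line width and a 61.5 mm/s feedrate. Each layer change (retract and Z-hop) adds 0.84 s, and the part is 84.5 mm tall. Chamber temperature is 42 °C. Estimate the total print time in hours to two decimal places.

Line area: 0.29 × 0.58 → 0.1682 mm².
Path length: 363000 mm³ / 0.1682 mm² → 2158145.1 mm.
Print-move time: 2158145.1 / 61.5 → 35091.8 s.
Number of layers: 84.5 / 0.29 → 292 (rounded up).
Non-print overhead: 292 × 0.84 → 245.28 s.
Total = 35091.8 + 245.28 = 35337.08 s = 9.82 hours.

9.82 hours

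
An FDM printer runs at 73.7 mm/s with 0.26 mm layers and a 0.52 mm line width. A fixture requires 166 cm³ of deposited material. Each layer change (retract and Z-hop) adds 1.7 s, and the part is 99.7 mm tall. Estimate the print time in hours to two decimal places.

4.81 hours

Line area = 0.26 × 0.52, so 0.1352 mm².
Toolpath length = 166 cm³ / 0.1352 mm² = 166000 / 0.1352 = 1227810.7 mm.
Print-move time = 1227810.7 / 73.7 = 16659.6 s.
Number of layers: 99.7 / 0.26 → 384 (rounded up).
Non-print overhead = 384 × 1.7, so 652.8 s.
Altogether 16659.6 + 652.8 = 17312.4 s, i.e. 4.81 hours.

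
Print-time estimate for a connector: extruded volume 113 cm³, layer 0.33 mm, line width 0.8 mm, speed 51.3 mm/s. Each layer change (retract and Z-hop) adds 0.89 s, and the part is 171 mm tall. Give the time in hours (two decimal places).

2.45 hours

Extrusion cross-section = 0.33 × 0.8 = 0.264 mm².
Total extruded path = 113000/0.264 = 428030.3 mm.
Time extruding = 428030.3 / 51.3, so 8343.7 s.
Layers = ⌈171/0.33⌉ = 519.
Layer-change overhead = 519 × 0.89, so 461.91 s.
Total = 8343.7 + 461.91 = 8805.61 s = 2.45 hours.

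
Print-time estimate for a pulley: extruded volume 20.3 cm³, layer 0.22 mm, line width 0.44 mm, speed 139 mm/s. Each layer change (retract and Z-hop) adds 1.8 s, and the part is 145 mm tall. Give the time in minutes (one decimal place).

44.9 minutes

Bead cross-section: 0.22 × 0.44 → 0.0968 mm².
Total extruded path = 20300/0.0968 = 209710.7 mm.
Time extruding = 209710.7 / 139 = 1508.7 s.
Layer count = ceil(145 / 0.22) = 660.
Z-hop total = 660 × 1.8 = 1188 s.
Altogether 1508.7 + 1188 = 2696.7 s, i.e. 44.9 minutes.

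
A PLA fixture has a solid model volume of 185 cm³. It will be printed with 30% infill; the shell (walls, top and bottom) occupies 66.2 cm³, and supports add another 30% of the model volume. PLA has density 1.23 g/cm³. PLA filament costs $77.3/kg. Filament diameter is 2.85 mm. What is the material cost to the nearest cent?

Infill region = 185 − 66.2, so 118.8 cm³.
Infill deposited: 0.30 × 118.8 → 35.64 cm³.
Support = 0.30 × 185 = 55.5 cm³.
Total extruded = 66.2 + 35.64 + 55.5 = 157.34 cm³.
Mass: 157.34 × 1.23 → 193.5282 g.
Cost = 193.5282 g / 1000 × $77.3/kg = $14.96.

$14.96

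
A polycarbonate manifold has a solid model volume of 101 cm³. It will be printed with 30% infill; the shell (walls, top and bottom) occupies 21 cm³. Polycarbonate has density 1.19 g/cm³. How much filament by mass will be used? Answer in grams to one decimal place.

Volume inside the shell = 101 − 21 = 80 cm³.
Infill deposited = 0.30 × 80 = 24 cm³.
Total extruded = 21 + 24 = 45 cm³.
Mass = 45 × 1.19 = 53.55 g.

53.6 g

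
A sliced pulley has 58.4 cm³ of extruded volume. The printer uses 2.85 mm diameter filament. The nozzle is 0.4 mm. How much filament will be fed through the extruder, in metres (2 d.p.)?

9.15 m

Cross-section of 2.85 mm filament: π·(2.85/2)² = 6.3794 mm².
Length = 58.4 cm³ / 6.3794 mm² = 58400 / 6.3794 = 9154.47 mm = 9.15 m.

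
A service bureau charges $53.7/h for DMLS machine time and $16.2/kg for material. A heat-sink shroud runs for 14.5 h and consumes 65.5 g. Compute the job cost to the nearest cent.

$779.71

Machine cost = 53.7 × 14.5 = $778.65.
Material charge = 16.2 × 65.5/1000, so $1.0611.
Total = 778.65 + 1.0611 = 779.7111 ≈ $779.71.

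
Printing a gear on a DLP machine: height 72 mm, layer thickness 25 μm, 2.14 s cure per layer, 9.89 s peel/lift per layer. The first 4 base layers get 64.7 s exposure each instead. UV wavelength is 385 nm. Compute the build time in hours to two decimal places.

Layer count = ceil(72 / 0.025) = 2880.
Bottom layers = 4 × (64.7 + 9.89) = 298.36 s.
Regular layers: 2876 × (2.14 + 9.89) → 34598.28 s.
Total = 298.36 + 34598.28 = 34896.64 s = 9.69 hours.

9.69 hours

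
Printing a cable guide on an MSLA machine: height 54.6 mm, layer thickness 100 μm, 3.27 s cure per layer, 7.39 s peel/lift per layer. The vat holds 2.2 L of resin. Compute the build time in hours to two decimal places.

Layers = ⌈54.6/0.1⌉ = 546.
Cycle time = 3.27 + 7.39, so 10.66 s.
Total = 546 × 10.66 = 5820.36 s = 1.62 hours.

1.62 hours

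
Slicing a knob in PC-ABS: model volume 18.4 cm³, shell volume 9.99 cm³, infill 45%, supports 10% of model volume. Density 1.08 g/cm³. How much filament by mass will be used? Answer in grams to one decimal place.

16.9 g

Infill region = 18.4 − 9.99, so 8.41 cm³.
Infill volume: 0.45 × 8.41 → 3.7845 cm³.
Support = 0.10 × 18.4 = 1.84 cm³.
Total extruded: 9.99 + 3.7845 + 1.84 → 15.6145 cm³.
Mass = 15.6145 × 1.08 = 16.86366 g.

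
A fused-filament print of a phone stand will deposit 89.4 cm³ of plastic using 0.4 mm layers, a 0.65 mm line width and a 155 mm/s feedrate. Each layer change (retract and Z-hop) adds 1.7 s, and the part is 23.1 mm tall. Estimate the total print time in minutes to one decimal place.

38.6 minutes

Line area = 0.4 × 0.65 = 0.26 mm².
Total extruded path = 89400/0.26 = 343846.2 mm.
Print-move time: 343846.2 / 155 → 2218.4 s.
Layers = ⌈23.1/0.4⌉ = 58.
Non-print overhead = 58 × 1.7, so 98.6 s.
Altogether 2218.4 + 98.6 = 2317 s, i.e. 38.6 minutes.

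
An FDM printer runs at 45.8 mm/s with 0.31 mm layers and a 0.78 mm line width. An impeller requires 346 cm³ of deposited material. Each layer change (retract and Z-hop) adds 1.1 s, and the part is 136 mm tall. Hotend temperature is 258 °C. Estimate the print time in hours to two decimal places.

Extrusion cross-section = 0.31 × 0.78, so 0.2418 mm².
Total extruded path = 346000/0.2418 = 1430934.7 mm.
Print-move time: 1430934.7 / 45.8 → 31243.1 s.
Number of layers: 136 / 0.31 → 439 (rounded up).
Z-hop total = 439 × 1.1, so 482.9 s.
Altogether 31243.1 + 482.9 = 31726 s, i.e. 8.81 hours.

8.81 hours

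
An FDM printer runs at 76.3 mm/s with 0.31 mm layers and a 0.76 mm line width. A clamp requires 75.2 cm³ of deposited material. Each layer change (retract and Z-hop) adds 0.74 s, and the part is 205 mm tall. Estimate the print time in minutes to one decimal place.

Line area: 0.31 × 0.76 → 0.2356 mm².
Total extruded path = 75200/0.2356 = 319185.1 mm.
Extrusion time = 319185.1 / 76.3, so 4183.3 s.
Layer count = ceil(205 / 0.31) = 662.
Layer-change overhead: 662 × 0.74 → 489.88 s.
Altogether 4183.3 + 489.88 = 4673.18 s, i.e. 77.9 minutes.

77.9 minutes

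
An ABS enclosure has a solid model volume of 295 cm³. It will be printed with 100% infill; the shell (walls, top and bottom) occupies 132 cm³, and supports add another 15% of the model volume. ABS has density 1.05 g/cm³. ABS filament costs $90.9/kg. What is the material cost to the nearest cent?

$32.38

Volume inside the shell = 295 − 132, so 163 cm³.
Infill volume = 1.00 × 163, so 163 cm³.
Support = 0.15 × 295 = 44.25 cm³.
Total extruded = 132 + 163 + 44.25, so 339.25 cm³.
Mass = 339.25 × 1.05, so 356.2125 g.
At $90.9/kg: 356.2125/1000 × 90.9 = $32.38.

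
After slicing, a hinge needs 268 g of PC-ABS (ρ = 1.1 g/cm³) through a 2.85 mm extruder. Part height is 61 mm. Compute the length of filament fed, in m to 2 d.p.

Volume = 268 g / 1.1 g·cm⁻³ = 243.6364 cm³ = 243636.4 mm³.
Cross-section of 2.85 mm filament: π·(2.85/2)² = 6.3794 mm².
Length = 243636.4 / 6.3794 = 38191.12 mm = 38.19 m.

38.19 m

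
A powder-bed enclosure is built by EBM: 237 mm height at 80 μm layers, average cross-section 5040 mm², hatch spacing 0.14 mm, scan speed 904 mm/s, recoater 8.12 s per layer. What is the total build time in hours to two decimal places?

39.46 hours

Layer count = ceil(237 / 0.08) = 2963.
Hatch length per layer = 5040 / 0.14 = 36000 mm.
Scan time per layer = 36000 / 904 = 39.823 s.
Time per layer = 39.823 + 8.12 = 47.943 s.
Build time = 2963 × 47.943 = 142055.109 s = 39.46 hours.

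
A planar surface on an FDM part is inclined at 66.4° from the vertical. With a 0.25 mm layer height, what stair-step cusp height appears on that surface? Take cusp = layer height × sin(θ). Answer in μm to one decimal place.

229.1 μm

h_c = t·sin θ = 0.25 × 0.9164 = 0.2291 mm (229.1 μm).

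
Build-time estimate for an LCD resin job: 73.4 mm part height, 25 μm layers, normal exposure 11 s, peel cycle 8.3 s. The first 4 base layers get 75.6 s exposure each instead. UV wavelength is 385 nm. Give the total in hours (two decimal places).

Layer count = ceil(73.4 / 0.025) = 2936.
Base layers = 4 × (75.6 + 8.3), so 335.6 s.
Remaining layers: 2932 × (11 + 8.3) → 56587.6 s.
Sum: 335.6 + 56587.6 = 56923.2 s → 15.81 hours.

15.81 hours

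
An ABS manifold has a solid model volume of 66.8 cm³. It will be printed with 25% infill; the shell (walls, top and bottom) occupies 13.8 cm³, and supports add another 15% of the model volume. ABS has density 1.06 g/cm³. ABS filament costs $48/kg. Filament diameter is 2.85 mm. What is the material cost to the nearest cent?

$1.89

Infill region = 66.8 − 13.8 = 53 cm³.
Infill volume: 0.25 × 53 → 13.25 cm³.
Support = 0.15 × 66.8 = 10.02 cm³.
Total extruded: 13.8 + 13.25 + 10.02 → 37.07 cm³.
Mass = 37.07 × 1.06 = 39.2942 g.
At $48/kg: 39.2942/1000 × 48 = $1.89.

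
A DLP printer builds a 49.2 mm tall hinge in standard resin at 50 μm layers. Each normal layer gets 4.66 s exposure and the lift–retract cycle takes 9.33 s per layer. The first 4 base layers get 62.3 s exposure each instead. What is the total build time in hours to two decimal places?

3.89 hours

Layer count = ceil(49.2 / 0.05) = 984.
Burn-in layers = 4 × (62.3 + 9.33) = 286.52 s.
Normal layers: 980 × (4.66 + 9.33) → 13710.2 s.
Sum: 286.52 + 13710.2 = 13996.72 s → 3.89 hours.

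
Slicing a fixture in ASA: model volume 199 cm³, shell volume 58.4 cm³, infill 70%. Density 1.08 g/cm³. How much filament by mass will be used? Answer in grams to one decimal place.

Interior volume: 199 − 58.4 → 140.6 cm³.
Infill deposited = 0.70 × 140.6 = 98.42 cm³.
Deposited volume = 58.4 + 98.42 = 156.82 cm³.
Mass: 156.82 × 1.08 → 169.3656 g.

169.4 g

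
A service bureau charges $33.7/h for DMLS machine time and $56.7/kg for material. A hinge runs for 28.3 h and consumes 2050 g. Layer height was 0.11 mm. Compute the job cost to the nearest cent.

Time charge = 33.7 × 28.3, so $953.71.
Feedstock cost = 56.7 × 2050/1000 = $116.235.
Total = 953.71 + 116.235 = 1069.945 ≈ $1069.95.

$1069.95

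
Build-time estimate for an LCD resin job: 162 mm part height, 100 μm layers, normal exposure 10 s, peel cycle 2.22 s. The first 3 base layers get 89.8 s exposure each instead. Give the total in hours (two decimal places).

5.57 hours

Layers = ⌈162/0.1⌉ = 1620.
Bottom layers = 3 × (89.8 + 2.22) = 276.06 s.
Regular layers = 1617 × (10 + 2.22), so 19759.74 s.
Sum: 276.06 + 19759.74 = 20035.8 s → 5.57 hours.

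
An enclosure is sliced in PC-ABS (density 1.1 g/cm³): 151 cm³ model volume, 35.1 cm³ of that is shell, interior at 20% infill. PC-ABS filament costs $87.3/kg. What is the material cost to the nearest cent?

$5.60

Volume inside the shell: 151 − 35.1 → 115.9 cm³.
Infill volume = 0.20 × 115.9 = 23.18 cm³.
Total extruded = 35.1 + 23.18, so 58.28 cm³.
Mass = 58.28 × 1.1, so 64.108 g.
Cost = 64.108 g / 1000 × $87.3/kg = $5.60.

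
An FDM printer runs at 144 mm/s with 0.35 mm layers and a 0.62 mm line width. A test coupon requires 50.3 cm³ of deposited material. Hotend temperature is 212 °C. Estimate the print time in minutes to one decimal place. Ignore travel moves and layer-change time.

Extrusion cross-section: 0.35 × 0.62 → 0.217 mm².
Toolpath length = 50.3 cm³ / 0.217 mm² = 50300 / 0.217 = 231797.2 mm.
Extrusion time = 231797.2 / 144 = 1609.7 s.
Converting: 1609.7 s = 26.8 minutes.

26.8 minutes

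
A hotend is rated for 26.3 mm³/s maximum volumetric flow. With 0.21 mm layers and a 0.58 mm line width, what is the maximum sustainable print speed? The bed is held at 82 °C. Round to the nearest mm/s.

Bead cross-section = 0.21 × 0.58 = 0.1218 mm².
Max speed = 26.3 / 0.1218 = 215.93 ≈ 216 mm/s.

216 mm/s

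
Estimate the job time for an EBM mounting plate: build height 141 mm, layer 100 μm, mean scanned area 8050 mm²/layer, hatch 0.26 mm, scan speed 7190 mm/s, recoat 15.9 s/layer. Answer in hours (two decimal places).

7.91 hours

Number of layers: 141 / 0.1 → 1410 (rounded up).
Hatch length per layer: 8050 / 0.26 → 30961.5 mm.
Scan time per layer: 30961.5 / 7190 → 4.3062 s.
Time per layer = 4.3062 + 15.9, so 20.2062 s.
Build time = 1410 × 20.2062 = 28490.742 s = 7.91 hours.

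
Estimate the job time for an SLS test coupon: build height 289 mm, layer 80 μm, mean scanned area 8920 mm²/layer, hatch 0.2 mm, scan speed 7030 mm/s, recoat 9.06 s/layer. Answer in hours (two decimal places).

15.46 hours

Layers = ⌈289/0.08⌉ = 3613.
Per-layer scan distance = 8920 / 0.2 = 44600 mm.
Scan time per layer: 44600 / 7030 → 6.3442 s.
Time per layer: 6.3442 + 9.06 → 15.4042 s.
Build time = 3613 × 15.4042 = 55655.3746 s = 15.46 hours.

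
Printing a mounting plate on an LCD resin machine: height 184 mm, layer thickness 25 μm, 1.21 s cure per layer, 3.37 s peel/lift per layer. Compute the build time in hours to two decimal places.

9.36 hours

Number of layers: 184 / 0.025 → 7360 (rounded up).
Cycle time: 1.21 + 3.37 → 4.58 s.
Total = 7360 × 4.58 = 33708.8 s = 9.36 hours.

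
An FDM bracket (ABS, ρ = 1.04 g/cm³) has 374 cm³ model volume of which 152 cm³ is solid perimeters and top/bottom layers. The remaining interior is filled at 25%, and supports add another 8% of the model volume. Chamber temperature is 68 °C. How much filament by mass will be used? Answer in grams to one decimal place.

Volume inside the shell = 374 − 152, so 222 cm³.
Infill volume = 0.25 × 222 = 55.5 cm³.
Support: 0.08 × 374 → 29.92 cm³.
Deposited volume: 152 + 55.5 + 29.92 → 237.42 cm³.
Mass = 237.42 × 1.04 = 246.9168 g.

246.9 g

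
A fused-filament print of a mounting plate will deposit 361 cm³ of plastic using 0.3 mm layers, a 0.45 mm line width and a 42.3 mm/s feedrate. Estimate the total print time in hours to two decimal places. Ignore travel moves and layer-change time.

17.56 hours

Extrusion cross-section = 0.3 × 0.45, so 0.135 mm².
Toolpath length = 361 cm³ / 0.135 mm² = 361000 / 0.135 = 2674074.1 mm.
Print-move time: 2674074.1 / 42.3 → 63216.9 s.
In the requested units: 63216.9 s = 17.56 hours.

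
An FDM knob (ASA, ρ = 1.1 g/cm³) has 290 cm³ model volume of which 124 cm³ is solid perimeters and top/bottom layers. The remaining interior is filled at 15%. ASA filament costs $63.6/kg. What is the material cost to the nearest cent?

$10.42

Volume inside the shell: 290 − 124 → 166 cm³.
Deposited infill: 0.15 × 166 → 24.9 cm³.
Total printed volume: 124 + 24.9 → 148.9 cm³.
Mass: 148.9 × 1.1 → 163.79 g.
Cost = 163.79 g / 1000 × $63.6/kg = $10.42.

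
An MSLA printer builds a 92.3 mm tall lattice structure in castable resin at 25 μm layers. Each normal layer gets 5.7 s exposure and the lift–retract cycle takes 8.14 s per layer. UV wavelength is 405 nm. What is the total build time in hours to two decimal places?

Layers = ⌈92.3/0.025⌉ = 3692.
Cycle time = 5.7 + 8.14, so 13.84 s.
Build time: 3692 × 13.84 s = 51097.28 s, i.e. 14.19 hours.

14.19 hours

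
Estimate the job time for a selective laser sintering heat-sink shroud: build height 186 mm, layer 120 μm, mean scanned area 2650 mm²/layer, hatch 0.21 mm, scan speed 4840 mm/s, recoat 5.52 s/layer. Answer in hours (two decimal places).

Layers = ⌈186/0.12⌉ = 1550.
Per-layer scan distance = 2650 / 0.21 = 12619 mm.
Per-layer scan time = 12619 / 4840, so 2.6072 s.
Layer cycle = 2.6072 + 5.52, so 8.1272 s.
1550 layers × 8.1272 s/layer = 12597.16 s, i.e. 3.50 hours.

3.50 hours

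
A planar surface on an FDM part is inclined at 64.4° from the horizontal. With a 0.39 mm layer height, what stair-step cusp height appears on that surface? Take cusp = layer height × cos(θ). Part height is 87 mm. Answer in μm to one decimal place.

168.5 μm

Cusp = layer height × cos(64.4°) = 0.39 × 0.4321 = 0.168519 mm = 168.5 μm.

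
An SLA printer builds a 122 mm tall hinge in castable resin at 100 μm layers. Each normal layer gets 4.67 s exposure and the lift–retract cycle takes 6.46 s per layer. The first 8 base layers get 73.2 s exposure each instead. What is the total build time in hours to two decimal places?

Layer count = ceil(122 / 0.1) = 1220.
Base layers = 8 × (73.2 + 6.46), so 637.28 s.
Normal layers = 1212 × (4.67 + 6.46) = 13489.56 s.
Sum: 637.28 + 13489.56 = 14126.84 s → 3.92 hours.

3.92 hours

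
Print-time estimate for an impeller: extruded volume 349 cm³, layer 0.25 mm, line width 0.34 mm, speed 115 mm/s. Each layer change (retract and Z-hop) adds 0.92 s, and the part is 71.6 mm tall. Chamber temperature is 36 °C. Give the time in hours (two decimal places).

9.99 hours

Line area = 0.25 × 0.34, so 0.085 mm².
Path length: 349000 mm³ / 0.085 mm² → 4105882.4 mm.
Time extruding = 4105882.4 / 115, so 35703.3 s.
Number of layers: 71.6 / 0.25 → 287 (rounded up).
Non-print overhead: 287 × 0.92 → 264.04 s.
Total = 35703.3 + 264.04 = 35967.34 s = 9.99 hours.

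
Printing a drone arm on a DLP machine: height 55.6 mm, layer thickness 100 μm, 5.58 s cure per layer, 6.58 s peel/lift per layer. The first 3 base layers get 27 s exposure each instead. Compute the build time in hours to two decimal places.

Layers = ⌈55.6/0.1⌉ = 556.
Base layers = 3 × (27 + 6.58) = 100.74 s.
Regular layers = 553 × (5.58 + 6.58), so 6724.48 s.
Total = 100.74 + 6724.48 = 6825.22 s = 1.90 hours.

1.90 hours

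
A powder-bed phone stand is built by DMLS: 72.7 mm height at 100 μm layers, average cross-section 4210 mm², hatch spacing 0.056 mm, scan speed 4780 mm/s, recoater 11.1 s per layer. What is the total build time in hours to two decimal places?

Number of layers: 72.7 / 0.1 → 727 (rounded up).
Scan path per layer: 4210 / 0.056 → 75178.6 mm.
Scan time per layer = 75178.6 / 4780 = 15.7277 s.
Time per layer: 15.7277 + 11.1 → 26.8277 s.
Total: 727 × 26.8277 s = 19503.7379 s → 5.42 hours.

5.42 hours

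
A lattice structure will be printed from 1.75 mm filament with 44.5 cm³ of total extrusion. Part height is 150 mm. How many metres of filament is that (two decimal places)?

18.50 m

A = π r² = π × 0.875² = 2.4053 mm².
Length = 44.5 cm³ / 2.4053 mm² = 44500 / 2.4053 = 18500.81 mm = 18.50 m.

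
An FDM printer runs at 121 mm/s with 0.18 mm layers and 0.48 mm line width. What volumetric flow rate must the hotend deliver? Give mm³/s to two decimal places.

Bead cross-section = 0.18 × 0.48 = 0.0864 mm².
Volumetric flow = 121 × 0.0864 = 10.45 mm³/s.

10.45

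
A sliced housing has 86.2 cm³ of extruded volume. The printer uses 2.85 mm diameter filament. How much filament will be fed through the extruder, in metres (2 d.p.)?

13.51 m

Cross-section of 2.85 mm filament: π·(2.85/2)² = 6.3794 mm².
Length = 86.2 cm³ / 6.3794 mm² = 86200 / 6.3794 = 13512.24 mm = 13.51 m.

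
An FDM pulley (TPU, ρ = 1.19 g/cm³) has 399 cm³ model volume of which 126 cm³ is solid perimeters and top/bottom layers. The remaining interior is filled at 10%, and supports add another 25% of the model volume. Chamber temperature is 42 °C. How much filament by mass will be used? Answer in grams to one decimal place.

Volume inside the shell: 399 − 126 → 273 cm³.
Infill volume: 0.10 × 273 → 27.3 cm³.
Support = 0.25 × 399, so 99.75 cm³.
Total extruded = 126 + 27.3 + 99.75 = 253.05 cm³.
Mass = 253.05 × 1.19, so 301.1295 g.

301.1 g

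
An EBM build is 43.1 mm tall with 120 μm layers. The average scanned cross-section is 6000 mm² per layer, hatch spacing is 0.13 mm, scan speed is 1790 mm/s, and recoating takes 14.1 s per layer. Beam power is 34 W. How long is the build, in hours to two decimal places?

3.99 hours

Layer count = ceil(43.1 / 0.12) = 360.
Per-layer scan distance: 6000 / 0.13 → 46153.8 mm.
Beam time per layer: 46153.8 / 1790 → 25.7842 s.
Layer cycle = 25.7842 + 14.1, so 39.8842 s.
Build time = 360 × 39.8842 = 14358.312 s = 3.99 hours.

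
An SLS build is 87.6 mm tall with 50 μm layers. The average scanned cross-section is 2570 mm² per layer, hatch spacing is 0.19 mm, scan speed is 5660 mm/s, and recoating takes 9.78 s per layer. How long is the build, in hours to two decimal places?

Layer count = ceil(87.6 / 0.05) = 1752.
Scan path per layer = 2570 / 0.19 = 13526.3 mm.
Laser time per layer = 13526.3 / 5660, so 2.3898 s.
Per-layer time = 2.3898 + 9.78, so 12.1698 s.
Total: 1752 × 12.1698 s = 21321.4896 s → 5.92 hours.

5.92 hours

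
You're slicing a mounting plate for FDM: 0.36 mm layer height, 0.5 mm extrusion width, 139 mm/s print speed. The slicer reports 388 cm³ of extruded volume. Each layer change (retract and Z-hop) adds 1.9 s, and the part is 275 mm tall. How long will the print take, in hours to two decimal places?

Line area: 0.36 × 0.5 → 0.18 mm².
Path length: 388000 mm³ / 0.18 mm² → 2155555.6 mm.
Print-move time = 2155555.6 / 139, so 15507.6 s.
Layers = ⌈275/0.36⌉ = 764.
Z-hop total = 764 × 1.9 = 1451.6 s.
Altogether 15507.6 + 1451.6 = 16959.2 s, i.e. 4.71 hours.

4.71 hours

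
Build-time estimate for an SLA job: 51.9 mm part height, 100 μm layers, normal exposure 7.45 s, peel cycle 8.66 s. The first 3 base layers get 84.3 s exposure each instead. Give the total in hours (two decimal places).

2.39 hours

Number of layers: 51.9 / 0.1 → 519 (rounded up).
Base layers: 3 × (84.3 + 8.66) → 278.88 s.
Remaining layers = 516 × (7.45 + 8.66), so 8312.76 s.
Sum: 278.88 + 8312.76 = 8591.64 s → 2.39 hours.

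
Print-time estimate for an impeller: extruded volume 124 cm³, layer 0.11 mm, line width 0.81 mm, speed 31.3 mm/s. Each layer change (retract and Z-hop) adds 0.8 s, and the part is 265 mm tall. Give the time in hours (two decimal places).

Extrusion cross-section: 0.11 × 0.81 → 0.0891 mm².
Total extruded path = 124000/0.0891 = 1391694.7 mm.
Time extruding = 1391694.7 / 31.3, so 44463.1 s.
Number of layers: 265 / 0.11 → 2410 (rounded up).
Non-print overhead = 2410 × 0.8, so 1928 s.
Total = 44463.1 + 1928 = 46391.1 s = 12.89 hours.

12.89 hours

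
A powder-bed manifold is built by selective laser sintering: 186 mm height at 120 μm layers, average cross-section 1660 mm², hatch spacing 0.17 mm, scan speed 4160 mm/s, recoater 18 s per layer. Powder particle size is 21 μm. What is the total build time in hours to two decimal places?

8.76 hours

Layer count = ceil(186 / 0.12) = 1550.
Hatch length per layer: 1660 / 0.17 → 9764.7 mm.
Laser time per layer = 9764.7 / 4160 = 2.3473 s.
Per-layer time = 2.3473 + 18 = 20.3473 s.
Total: 1550 × 20.3473 s = 31538.315 s → 8.76 hours.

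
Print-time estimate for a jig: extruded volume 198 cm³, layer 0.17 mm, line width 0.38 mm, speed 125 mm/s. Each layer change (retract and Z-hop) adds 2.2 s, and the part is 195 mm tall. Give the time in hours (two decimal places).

7.51 hours

Line area: 0.17 × 0.38 → 0.0646 mm².
Toolpath length = 198 cm³ / 0.0646 mm² = 198000 / 0.0646 = 3065015.5 mm.
Print-move time = 3065015.5 / 125, so 24520.1 s.
Number of layers: 195 / 0.17 → 1148 (rounded up).
Z-hop total: 1148 × 2.2 → 2525.6 s.
Altogether 24520.1 + 2525.6 = 27045.7 s, i.e. 7.51 hours.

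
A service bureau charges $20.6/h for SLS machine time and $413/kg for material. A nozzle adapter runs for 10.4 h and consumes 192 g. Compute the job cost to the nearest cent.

Machine cost = 20.6 × 10.4 = $214.24.
Feedstock cost = 413 × 192/1000, so $79.296.
Job cost: 214.24 + 79.296 = 293.536 ≈ $293.54.

$293.54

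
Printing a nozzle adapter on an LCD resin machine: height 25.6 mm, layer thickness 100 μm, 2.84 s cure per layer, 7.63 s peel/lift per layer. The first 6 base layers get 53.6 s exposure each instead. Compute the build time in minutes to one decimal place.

49.7 minutes

Number of layers: 25.6 / 0.1 → 256 (rounded up).
Bottom layers: 6 × (53.6 + 7.63) → 367.38 s.
Regular layers: 250 × (2.84 + 7.63) → 2617.5 s.
Sum: 367.38 + 2617.5 = 2984.88 s → 49.7 minutes.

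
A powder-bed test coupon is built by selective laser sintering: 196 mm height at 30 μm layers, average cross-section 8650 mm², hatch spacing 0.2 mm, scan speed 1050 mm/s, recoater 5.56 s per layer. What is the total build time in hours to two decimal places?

84.85 hours

Layer count = ceil(196 / 0.03) = 6534.
Per-layer scan distance = 8650 / 0.2, so 43250 mm.
Scan time per layer = 43250 / 1050 = 41.1905 s.
Time per layer: 41.1905 + 5.56 → 46.7505 s.
Total: 6534 × 46.7505 s = 305467.767 s → 84.85 hours.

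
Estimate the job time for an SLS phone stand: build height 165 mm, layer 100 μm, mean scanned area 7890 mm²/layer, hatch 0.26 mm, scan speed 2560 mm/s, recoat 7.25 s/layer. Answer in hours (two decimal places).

8.76 hours

Layers = ⌈165/0.1⌉ = 1650.
Per-layer scan distance = 7890 / 0.26, so 30346.2 mm.
Scan time per layer = 30346.2 / 2560 = 11.854 s.
Per-layer time: 11.854 + 7.25 → 19.104 s.
1650 layers × 19.104 s/layer = 31521.6 s, i.e. 8.76 hours.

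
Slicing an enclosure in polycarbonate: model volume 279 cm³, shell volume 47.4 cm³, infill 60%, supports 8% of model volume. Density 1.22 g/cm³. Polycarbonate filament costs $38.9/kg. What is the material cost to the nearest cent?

$9.90

Volume inside the shell = 279 − 47.4, so 231.6 cm³.
Deposited infill: 0.60 × 231.6 → 138.96 cm³.
Support = 0.08 × 279 = 22.32 cm³.
Total printed volume = 47.4 + 138.96 + 22.32 = 208.68 cm³.
Mass = 208.68 × 1.22 = 254.5896 g.
Cost = 254.5896 g / 1000 × $38.9/kg = $9.90.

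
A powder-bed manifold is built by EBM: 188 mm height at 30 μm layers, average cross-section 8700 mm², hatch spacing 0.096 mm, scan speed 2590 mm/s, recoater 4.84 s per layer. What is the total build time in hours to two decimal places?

69.34 hours

Layer count = ceil(188 / 0.03) = 6267.
Hatch length per layer = 8700 / 0.096 = 90625 mm.
Per-layer scan time = 90625 / 2590 = 34.9903 s.
Per-layer time: 34.9903 + 4.84 → 39.8303 s.
6267 layers × 39.8303 s/layer = 249616.4901 s, i.e. 69.34 hours.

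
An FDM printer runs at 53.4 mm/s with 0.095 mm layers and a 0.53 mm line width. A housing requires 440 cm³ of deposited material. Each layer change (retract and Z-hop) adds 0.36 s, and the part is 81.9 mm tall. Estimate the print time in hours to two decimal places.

45.54 hours

Extrusion cross-section = 0.095 × 0.53 = 0.05035 mm².
Path length: 440000 mm³ / 0.05035 mm² → 8738828.2 mm.
Print-move time: 8738828.2 / 53.4 → 163648.5 s.
Layers = ⌈81.9/0.095⌉ = 863.
Non-print overhead = 863 × 0.36, so 310.68 s.
Total = 163648.5 + 310.68 = 163959.18 s = 45.54 hours.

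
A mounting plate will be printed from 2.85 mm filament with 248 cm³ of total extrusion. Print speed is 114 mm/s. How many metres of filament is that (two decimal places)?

38.88 m

A = π r² = π × 1.425² = 6.3794 mm².
Length = 248 cm³ / 6.3794 mm² = 248000 / 6.3794 = 38875.13 mm = 38.88 m.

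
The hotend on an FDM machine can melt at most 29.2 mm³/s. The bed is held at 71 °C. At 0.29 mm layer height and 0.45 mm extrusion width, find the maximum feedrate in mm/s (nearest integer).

Bead cross-section = 0.29 × 0.45 = 0.1305 mm².
v_max = Q/A = 29.2/0.1305 = 223.75 mm/s → 224 mm/s.

224 mm/s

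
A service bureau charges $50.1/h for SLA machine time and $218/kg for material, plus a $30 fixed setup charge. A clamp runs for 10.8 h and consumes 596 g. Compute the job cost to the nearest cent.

$701.01

Machine cost = 50.1 × 10.8, so $541.08.
Material charge = 218 × 596/1000 = $129.928.
Adding setup: 541.08 + 129.928 + 30 → 701.008 ≈ $701.01.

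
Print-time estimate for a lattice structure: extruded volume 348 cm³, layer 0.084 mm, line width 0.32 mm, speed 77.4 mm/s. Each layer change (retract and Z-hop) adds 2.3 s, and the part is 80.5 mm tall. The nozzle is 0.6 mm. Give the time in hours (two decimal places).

Bead cross-section: 0.084 × 0.32 → 0.02688 mm².
Toolpath length = 348 cm³ / 0.02688 mm² = 348000 / 0.02688 = 12946428.6 mm.
Time extruding: 12946428.6 / 77.4 → 167266.5 s.
Number of layers: 80.5 / 0.084 → 959 (rounded up).
Layer-change overhead = 959 × 2.3 = 2205.7 s.
Total = 167266.5 + 2205.7 = 169472.2 s = 47.08 hours.

47.08 hours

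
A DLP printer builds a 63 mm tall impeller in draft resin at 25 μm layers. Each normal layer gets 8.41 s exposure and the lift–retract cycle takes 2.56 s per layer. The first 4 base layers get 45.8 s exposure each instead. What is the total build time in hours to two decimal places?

7.72 hours

Number of layers: 63 / 0.025 → 2520 (rounded up).
Burn-in layers = 4 × (45.8 + 2.56), so 193.44 s.
Normal layers: 2516 × (8.41 + 2.56) → 27600.52 s.
Total = 193.44 + 27600.52 = 27793.96 s = 7.72 hours.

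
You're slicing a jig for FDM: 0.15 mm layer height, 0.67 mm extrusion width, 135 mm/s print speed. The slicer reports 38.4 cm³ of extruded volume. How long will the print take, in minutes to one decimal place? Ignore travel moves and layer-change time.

Line area: 0.15 × 0.67 → 0.1005 mm².
Total extruded path = 38400/0.1005 = 382089.6 mm.
Print-move time = 382089.6 / 135 = 2830.3 s.
In the requested units: 2830.3 s = 47.2 minutes.

47.2 minutes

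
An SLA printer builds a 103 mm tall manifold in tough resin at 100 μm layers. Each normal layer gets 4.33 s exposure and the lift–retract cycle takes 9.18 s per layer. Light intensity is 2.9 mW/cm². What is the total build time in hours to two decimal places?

Layers = ⌈103/0.1⌉ = 1030.
Each layer takes: 4.33 + 9.18 → 13.51 s.
Build time: 1030 × 13.51 s = 13915.3 s, i.e. 3.87 hours.

3.87 hours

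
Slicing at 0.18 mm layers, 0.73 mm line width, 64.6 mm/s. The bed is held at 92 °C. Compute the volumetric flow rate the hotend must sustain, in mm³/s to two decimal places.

Extrusion cross-section = 0.18 × 0.73 = 0.1314 mm².
Volumetric flow = 64.6 × 0.1314 = 8.49 mm³/s.

8.49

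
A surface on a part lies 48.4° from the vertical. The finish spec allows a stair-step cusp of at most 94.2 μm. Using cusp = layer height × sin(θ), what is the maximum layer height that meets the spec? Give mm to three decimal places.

0.126 mm

sin(48.4°) = 0.7478; t_max = 0.0942/0.7478 = 0.126 mm.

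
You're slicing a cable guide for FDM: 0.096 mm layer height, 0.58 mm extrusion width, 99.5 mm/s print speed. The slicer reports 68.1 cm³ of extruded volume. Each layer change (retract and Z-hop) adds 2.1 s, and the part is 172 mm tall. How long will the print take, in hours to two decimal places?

Line area: 0.096 × 0.58 → 0.05568 mm².
Path length: 68100 mm³ / 0.05568 mm² → 1223060.3 mm.
Print-move time = 1223060.3 / 99.5 = 12292.1 s.
Number of layers: 172 / 0.096 → 1792 (rounded up).
Layer-change overhead = 1792 × 2.1, so 3763.2 s.
Total = 12292.1 + 3763.2 = 16055.3 s = 4.46 hours.

4.46 hours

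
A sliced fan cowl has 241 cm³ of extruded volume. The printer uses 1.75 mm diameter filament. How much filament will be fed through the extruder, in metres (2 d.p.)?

100.20 m

Cross-section of 1.75 mm filament: π·(1.75/2)² = 2.4053 mm².
Length = 241 cm³ / 2.4053 mm² = 241000 / 2.4053 = 100195.4 mm = 100.20 m.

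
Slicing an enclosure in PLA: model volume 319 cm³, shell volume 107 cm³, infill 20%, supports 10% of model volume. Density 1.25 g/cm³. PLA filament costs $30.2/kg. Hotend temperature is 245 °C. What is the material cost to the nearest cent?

Infill region = 319 − 107 = 212 cm³.
Infill deposited = 0.20 × 212, so 42.4 cm³.
Support: 0.10 × 319 → 31.9 cm³.
Total printed volume = 107 + 42.4 + 31.9 = 181.3 cm³.
Mass = 181.3 × 1.25, so 226.625 g.
Cost = 226.625 g / 1000 × $30.2/kg = $6.84.

$6.84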